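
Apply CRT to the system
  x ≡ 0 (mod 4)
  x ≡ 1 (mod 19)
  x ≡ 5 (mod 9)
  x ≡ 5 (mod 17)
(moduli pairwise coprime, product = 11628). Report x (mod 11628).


Product of moduli M = 4 · 19 · 9 · 17 = 11628.
Merge one congruence at a time:
  Start: x ≡ 0 (mod 4).
  Combine with x ≡ 1 (mod 19); new modulus lcm = 76.
    Write x = 0 + 4·t and substitute into x ≡ 1 (mod 19): 4·t ≡ 1 − 0 = 1 (mod 19).
    The inverse of 4 mod 19 is 5 (since 4·5 = 20 = 1·19 + 1), so t ≡ 5·1 = 5 ≡ 5 (mod 19).
    Then x = 0 + 4·5 = 20, valid modulo lcm(4, 19) = 76: x ≡ 20 (mod 76).
  Combine with x ≡ 5 (mod 9); new modulus lcm = 684.
    Write x = 20 + 76·t and substitute into x ≡ 5 (mod 9): 76·t ≡ 5 − 20 = -15 (mod 9).
    Reduce coefficients mod 9: 4·t ≡ 3 (mod 9).
    The inverse of 4 mod 9 is 7 (since 4·7 = 28 = 3·9 + 1), so t ≡ 7·3 = 21 ≡ 3 (mod 9).
    Then x = 20 + 76·3 = 248, valid modulo lcm(76, 9) = 684: x ≡ 248 (mod 684).
  Combine with x ≡ 5 (mod 17); new modulus lcm = 11628.
    Write x = 248 + 684·t and substitute into x ≡ 5 (mod 17): 684·t ≡ 5 − 248 = -243 (mod 17).
    Reduce coefficients mod 17: 4·t ≡ 12 (mod 17).
    The inverse of 4 mod 17 is 13 (since 4·13 = 52 = 3·17 + 1), so t ≡ 13·12 = 156 ≡ 3 (mod 17).
    Then x = 248 + 684·3 = 2300, valid modulo lcm(684, 17) = 11628: x ≡ 2300 (mod 11628).
Verify against each original: 2300 mod 4 = 0, 2300 mod 19 = 1, 2300 mod 9 = 5, 2300 mod 17 = 5.

x ≡ 2300 (mod 11628).


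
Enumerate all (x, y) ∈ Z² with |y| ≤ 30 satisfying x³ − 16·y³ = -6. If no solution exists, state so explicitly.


The equation is x³ - 16y³ = -6. For fixed y, x³ = 16·y³ − 6, so a solution requires the RHS to be a perfect cube.
Strategy: iterate y from -30 to 30, compute RHS = 16·y³ − 6, and check whether it is a (positive or negative) perfect cube.
Check small values of y:
  y = 0: RHS = -6 is not a perfect cube.
  y = 1: RHS = 10 is not a perfect cube.
  y = -1: RHS = -22 is not a perfect cube.
  y = 2: RHS = 122 is not a perfect cube.
  y = -2: RHS = -134 is not a perfect cube.
  y = 3: RHS = 426 is not a perfect cube.
  y = -3: RHS = -438 is not a perfect cube.
Continuing the search up to |y| = 30 finds no solutions either.
No (x, y) in the scanned range satisfies the equation.

No integer solutions with |y| ≤ 30.


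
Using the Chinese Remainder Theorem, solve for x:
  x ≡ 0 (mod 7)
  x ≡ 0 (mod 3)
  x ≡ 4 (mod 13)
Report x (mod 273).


Moduli 7, 3, 13 are pairwise coprime; by CRT there is a unique solution modulo M = 7 · 3 · 13 = 273.
Solve pairwise, accumulating the modulus:
  Start with x ≡ 0 (mod 7).
  Combine with x ≡ 0 (mod 3): since gcd(7, 3) = 1, we get a unique residue mod 21.
    Write x = 0 + 7·t and substitute into x ≡ 0 (mod 3): 7·t ≡ 0 − 0 = 0 (mod 3).
    Reduce coefficients mod 3: 1·t ≡ 0 (mod 3).
    So t ≡ 0 (mod 3).
    Then x = 0 + 7·0 = 0, valid modulo lcm(7, 3) = 21: x ≡ 0 (mod 21).
  Combine with x ≡ 4 (mod 13): since gcd(21, 13) = 1, we get a unique residue mod 273.
    Write x = 0 + 21·t and substitute into x ≡ 4 (mod 13): 21·t ≡ 4 − 0 = 4 (mod 13).
    Reduce coefficients mod 13: 8·t ≡ 4 (mod 13).
    The inverse of 8 mod 13 is 5 (since 8·5 = 40 = 3·13 + 1), so t ≡ 5·4 = 20 ≡ 7 (mod 13).
    Then x = 0 + 21·7 = 147, valid modulo lcm(21, 13) = 273: x ≡ 147 (mod 273).
Verify: 147 mod 7 = 0 ✓, 147 mod 3 = 0 ✓, 147 mod 13 = 4 ✓.

x ≡ 147 (mod 273).


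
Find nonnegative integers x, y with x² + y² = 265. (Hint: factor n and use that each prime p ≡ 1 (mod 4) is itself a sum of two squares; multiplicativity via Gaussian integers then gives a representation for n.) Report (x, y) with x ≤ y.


Step 1: Factor n = 265 = 5 · 53.
Step 2: Check the mod-4 condition on each prime factor: 5 ≡ 1 (mod 4), exponent 1; 53 ≡ 1 (mod 4), exponent 1.
All primes ≡ 3 (mod 4) appear to even exponent (or don't appear), so by the two-squares theorem n IS expressible as a sum of two squares.
Step 3: Build a representation. Here n = 5 · 53 is a product of primes ≡ 1 (mod 4). Each prime p ≡ 1 (mod 4) is itself a sum of two squares; find a² by testing p − a² for a perfect square:
  5: 5 − 1² = 4 = 2² ⇒ 5 = 1² + 2².
  53: 53 − 1² = 52, 53 − 2² = 49 = 7² ⇒ 53 = 2² + 7².
  Combine using the Brahmagupta–Fibonacci identity (a² + b²)(c² + d²) = (ac − bd)² + (ad + bc)² = (ac + bd)² + (ad − bc)²:
  5 · 53 = 265: from (1² + 2²)(2² + 7²), take (1·2 − 2·7, 1·7 + 2·2) = (2 − 14, 7 + 4) = (-12, 11); dropping signs (only squares matter) gives (12, 11); check 12² + 11² = 144 + 121 = 265 ✓.
Step 4: Order so x ≤ y and verify: 11² + 12² = 121 + 144 = 265 = n. ✓

n = 265 = 11² + 12² (one valid representation with x ≤ y).


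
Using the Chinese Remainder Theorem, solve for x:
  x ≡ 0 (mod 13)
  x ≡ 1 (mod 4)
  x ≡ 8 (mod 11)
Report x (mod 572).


Moduli 13, 4, 11 are pairwise coprime; by CRT there is a unique solution modulo M = 13 · 4 · 11 = 572.
Solve pairwise, accumulating the modulus:
  Start with x ≡ 0 (mod 13).
  Combine with x ≡ 1 (mod 4): since gcd(13, 4) = 1, we get a unique residue mod 52.
    Write x = 0 + 13·t and substitute into x ≡ 1 (mod 4): 13·t ≡ 1 − 0 = 1 (mod 4).
    Reduce coefficients mod 4: 1·t ≡ 1 (mod 4).
    So t ≡ 1 (mod 4).
    Then x = 0 + 13·1 = 13, valid modulo lcm(13, 4) = 52: x ≡ 13 (mod 52).
  Combine with x ≡ 8 (mod 11): since gcd(52, 11) = 1, we get a unique residue mod 572.
    Write x = 13 + 52·t and substitute into x ≡ 8 (mod 11): 52·t ≡ 8 − 13 = -5 (mod 11).
    Reduce coefficients mod 11: 8·t ≡ 6 (mod 11).
    The inverse of 8 mod 11 is 7 (since 8·7 = 56 = 5·11 + 1), so t ≡ 7·6 = 42 ≡ 9 (mod 11).
    Then x = 13 + 52·9 = 481, valid modulo lcm(52, 11) = 572: x ≡ 481 (mod 572).
Verify: 481 mod 13 = 0 ✓, 481 mod 4 = 1 ✓, 481 mod 11 = 8 ✓.

x ≡ 481 (mod 572).


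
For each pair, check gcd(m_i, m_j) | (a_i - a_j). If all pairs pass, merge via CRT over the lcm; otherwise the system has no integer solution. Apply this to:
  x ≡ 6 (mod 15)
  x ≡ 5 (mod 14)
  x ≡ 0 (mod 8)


Moduli 15, 14, 8 are not pairwise coprime, so CRT works modulo lcm(m_i) when all pairwise compatibility conditions hold.
Pairwise compatibility: gcd(m_i, m_j) must divide a_i - a_j for every pair.
Merge one congruence at a time:
  Start: x ≡ 6 (mod 15).
  Combine with x ≡ 5 (mod 14): gcd(15, 14) = 1; 5 - 6 = -1, which IS divisible by 1, so compatible.
    Write x = 6 + 15·t and substitute into x ≡ 5 (mod 14): 15·t ≡ 5 − 6 = -1 (mod 14).
    Reduce coefficients mod 14: 1·t ≡ 13 (mod 14).
    So t ≡ 13 (mod 14).
    Then x = 6 + 15·13 = 201, valid modulo lcm(15, 14) = 210: x ≡ 201 (mod 210).
  Combine with x ≡ 0 (mod 8): gcd(210, 8) = 2, and 0 - 201 = -201 is NOT divisible by 2.
    ⇒ system is inconsistent (no integer solution).

No solution (the system is inconsistent).


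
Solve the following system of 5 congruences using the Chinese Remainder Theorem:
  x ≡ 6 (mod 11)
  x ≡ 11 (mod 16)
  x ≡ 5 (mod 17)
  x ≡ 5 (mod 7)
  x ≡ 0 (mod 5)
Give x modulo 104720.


Product of moduli M = 11 · 16 · 17 · 7 · 5 = 104720.
Merge one congruence at a time:
  Start: x ≡ 6 (mod 11).
  Combine with x ≡ 11 (mod 16); new modulus lcm = 176.
    Write x = 6 + 11·t and substitute into x ≡ 11 (mod 16): 11·t ≡ 11 − 6 = 5 (mod 16).
    The inverse of 11 mod 16 is 3 (since 11·3 = 33 = 2·16 + 1), so t ≡ 3·5 = 15 ≡ 15 (mod 16).
    Then x = 6 + 11·15 = 171, valid modulo lcm(11, 16) = 176: x ≡ 171 (mod 176).
  Combine with x ≡ 5 (mod 17); new modulus lcm = 2992.
    Write x = 171 + 176·t and substitute into x ≡ 5 (mod 17): 176·t ≡ 5 − 171 = -166 (mod 17).
    Reduce coefficients mod 17: 6·t ≡ 4 (mod 17).
    The inverse of 6 mod 17 is 3 (since 6·3 = 18 = 1·17 + 1), so t ≡ 3·4 = 12 ≡ 12 (mod 17).
    Then x = 171 + 176·12 = 2283, valid modulo lcm(176, 17) = 2992: x ≡ 2283 (mod 2992).
  Combine with x ≡ 5 (mod 7); new modulus lcm = 20944.
    Write x = 2283 + 2992·t and substitute into x ≡ 5 (mod 7): 2992·t ≡ 5 − 2283 = -2278 (mod 7).
    Reduce coefficients mod 7: 3·t ≡ 4 (mod 7).
    The inverse of 3 mod 7 is 5 (since 3·5 = 15 = 2·7 + 1), so t ≡ 5·4 = 20 ≡ 6 (mod 7).
    Then x = 2283 + 2992·6 = 20235, valid modulo lcm(2992, 7) = 20944: x ≡ 20235 (mod 20944).
  Combine with x ≡ 0 (mod 5); new modulus lcm = 104720.
    Write x = 20235 + 20944·t and substitute into x ≡ 0 (mod 5): 20944·t ≡ 0 − 20235 = -20235 (mod 5).
    Reduce coefficients mod 5: 4·t ≡ 0 (mod 5).
    The inverse of 4 mod 5 is 4 (since 4·4 = 16 = 3·5 + 1), so t ≡ 4·0 = 0 ≡ 0 (mod 5).
    Then x = 20235 + 20944·0 = 20235, valid modulo lcm(20944, 5) = 104720: x ≡ 20235 (mod 104720).
Verify against each original: 20235 mod 11 = 6, 20235 mod 16 = 11, 20235 mod 17 = 5, 20235 mod 7 = 5, 20235 mod 5 = 0.

x ≡ 20235 (mod 104720).


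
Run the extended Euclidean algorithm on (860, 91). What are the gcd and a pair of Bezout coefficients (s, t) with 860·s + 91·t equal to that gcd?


Euclidean algorithm on (860, 91) — divide until remainder is 0:
  860 = 9 · 91 + 41
  91 = 2 · 41 + 9
  41 = 4 · 9 + 5
  9 = 1 · 5 + 4
  5 = 1 · 4 + 1
  4 = 4 · 1 + 0
gcd(860, 91) = 1.
Track Bezout coefficients alongside the remainders: start with r₀ = 860 = a·1 + b·0 (s = 1, t = 0) and r₁ = 91 = a·0 + b·1 (s = 0, t = 1); each new remainder r_{k+1} = r_{k-1} − q_k·r_k inherits s_{k+1} = s_{k-1} − q_k·s_k, t_{k+1} = t_{k-1} − q_k·t_k, so r_k = a·s_k + b·t_k at every step:
  q = 9: r = 41, s = 1 − 9·0 = 1, t = 0 − 9·1 = -9  (check: 860·1 + 91·(-9) = 41)
  q = 2: r = 9, s = 0 − 2·1 = -2, t = 1 − 2·(-9) = 19  (check: 860·(-2) + 91·19 = 9)
  q = 4: r = 5, s = 1 − 4·(-2) = 9, t = -9 − 4·19 = -85  (check: 860·9 + 91·(-85) = 5)
  q = 1: r = 4, s = -2 − 1·9 = -11, t = 19 − 1·(-85) = 104  (check: 860·(-11) + 91·104 = 4)
  q = 1: r = 1, s = 9 − 1·(-11) = 20, t = -85 − 1·104 = -189  (check: 860·20 + 91·(-189) = 1)
The row with r = 1 (the gcd) gives the Bezout coefficients s = 20, t = -189.
Result: 860 · (20) + 91 · (-189) = 1.

gcd(860, 91) = 1; s = 20, t = -189 (check: 860·20 + 91·(-189) = 1).


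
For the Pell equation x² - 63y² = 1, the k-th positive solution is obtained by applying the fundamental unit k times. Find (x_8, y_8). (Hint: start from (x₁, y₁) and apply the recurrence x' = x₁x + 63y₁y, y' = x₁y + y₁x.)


Step 1: Find the fundamental solution (x₁, y₁) of x² - 63y² = 1.
  Expand √63 as a continued fraction. a₀ = ⌊√63⌋ = 7; iterate m_{k+1} = d_k·a_k − m_k, d_{k+1} = (63 − m_{k+1}²)/d_k, a_{k+1} = ⌊(a₀ + m_{k+1})/d_{k+1}⌋ (starting m₀ = 0, d₀ = 1), with convergents p_k = a_k·p_{k-1} + p_{k-2}, q_k = a_k·q_{k-1} + q_{k-2} (p₋₁ = 1, q₋₁ = 0):
  k = 0: a₀ = 7; p₀/q₀ = 7/1; p₀² − 63·q₀² = 49 − 63 = -14.
  k = 1: m = 7, d = 14, a = ⌊(7 + 7)/14⌋ = 1; p/q = (1·7 + 1)/(1·1 + 0) = 8/1; p² − 63·q² = 64 − 63 = 1.
  The first convergent with p² − 63·q² = 1 gives the fundamental solution (x₁, y₁) = (8, 1).
Step 2: Apply the recurrence (x_{n+1}, y_{n+1}) = (x₁x_n + 63y₁y_n, x₁y_n + y₁x_n) repeatedly.
  From (x_1, y_1) = (8, 1): x_2 = 8·8 + 63·1·1 = 127; y_2 = 8·1 + 1·8 = 16.
  From (x_2, y_2) = (127, 16): x_3 = 8·127 + 63·1·16 = 2024; y_3 = 8·16 + 1·127 = 255.
  From (x_3, y_3) = (2024, 255): x_4 = 8·2024 + 63·1·255 = 32257; y_4 = 8·255 + 1·2024 = 4064.
  From (x_4, y_4) = (32257, 4064): x_5 = 8·32257 + 63·1·4064 = 514088; y_5 = 8·4064 + 1·32257 = 64769.
  From (x_5, y_5) = (514088, 64769): x_6 = 8·514088 + 63·1·64769 = 8193151; y_6 = 8·64769 + 1·514088 = 1032240.
  From (x_6, y_6) = (8193151, 1032240): x_7 = 8·8193151 + 63·1·1032240 = 130576328; y_7 = 8·1032240 + 1·8193151 = 16451071.
  From (x_7, y_7) = (130576328, 16451071): x_8 = 8·130576328 + 63·1·16451071 = 2081028097; y_8 = 8·16451071 + 1·130576328 = 262184896.
Step 3: Verify x_8² - 63·y_8² = 4330677940503441409 - 4330677940503441408 = 1 (should be 1). ✓

(x_1, y_1) = (8, 1); (x_8, y_8) = (2081028097, 262184896).


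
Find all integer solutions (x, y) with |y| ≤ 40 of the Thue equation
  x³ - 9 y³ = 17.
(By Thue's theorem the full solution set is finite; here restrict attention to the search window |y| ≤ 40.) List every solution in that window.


The equation is x³ - 9y³ = 17. For fixed y, x³ = 9·y³ + 17, so a solution requires the RHS to be a perfect cube.
Strategy: iterate y from -40 to 40, compute RHS = 9·y³ + 17, and check whether it is a (positive or negative) perfect cube.
Check small values of y:
  y = 0: RHS = 17 is not a perfect cube.
  y = 1: RHS = 26 is not a perfect cube.
  y = -1: RHS = 8 = (2)³ ⇒ x = 2 works.
  y = 2: RHS = 89 is not a perfect cube.
  y = -2: RHS = -55 is not a perfect cube.
  y = 3: RHS = 260 is not a perfect cube.
  y = -3: RHS = -226 is not a perfect cube.
Continuing, at y = -25: RHS = -140608 = (-52)³ ⇒ x = -52 works.
Searching the remaining y in |y| ≤ 40 finds no further solutions.
Collected solutions: (2, -1), (-52, -25).

Solutions (with |y| ≤ 40): (2, -1), (-52, -25).


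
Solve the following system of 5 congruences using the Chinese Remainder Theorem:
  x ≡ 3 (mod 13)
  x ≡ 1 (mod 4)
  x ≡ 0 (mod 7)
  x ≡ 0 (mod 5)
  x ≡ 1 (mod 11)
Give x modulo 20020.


Product of moduli M = 13 · 4 · 7 · 5 · 11 = 20020.
Merge one congruence at a time:
  Start: x ≡ 3 (mod 13).
  Combine with x ≡ 1 (mod 4); new modulus lcm = 52.
    Write x = 3 + 13·t and substitute into x ≡ 1 (mod 4): 13·t ≡ 1 − 3 = -2 (mod 4).
    Reduce coefficients mod 4: 1·t ≡ 2 (mod 4).
    So t ≡ 2 (mod 4).
    Then x = 3 + 13·2 = 29, valid modulo lcm(13, 4) = 52: x ≡ 29 (mod 52).
  Combine with x ≡ 0 (mod 7); new modulus lcm = 364.
    Write x = 29 + 52·t and substitute into x ≡ 0 (mod 7): 52·t ≡ 0 − 29 = -29 (mod 7).
    Reduce coefficients mod 7: 3·t ≡ 6 (mod 7).
    The inverse of 3 mod 7 is 5 (since 3·5 = 15 = 2·7 + 1), so t ≡ 5·6 = 30 ≡ 2 (mod 7).
    Then x = 29 + 52·2 = 133, valid modulo lcm(52, 7) = 364: x ≡ 133 (mod 364).
  Combine with x ≡ 0 (mod 5); new modulus lcm = 1820.
    Write x = 133 + 364·t and substitute into x ≡ 0 (mod 5): 364·t ≡ 0 − 133 = -133 (mod 5).
    Reduce coefficients mod 5: 4·t ≡ 2 (mod 5).
    The inverse of 4 mod 5 is 4 (since 4·4 = 16 = 3·5 + 1), so t ≡ 4·2 = 8 ≡ 3 (mod 5).
    Then x = 133 + 364·3 = 1225, valid modulo lcm(364, 5) = 1820: x ≡ 1225 (mod 1820).
  Combine with x ≡ 1 (mod 11); new modulus lcm = 20020.
    Write x = 1225 + 1820·t and substitute into x ≡ 1 (mod 11): 1820·t ≡ 1 − 1225 = -1224 (mod 11).
    Reduce coefficients mod 11: 5·t ≡ 8 (mod 11).
    The inverse of 5 mod 11 is 9 (since 5·9 = 45 = 4·11 + 1), so t ≡ 9·8 = 72 ≡ 6 (mod 11).
    Then x = 1225 + 1820·6 = 12145, valid modulo lcm(1820, 11) = 20020: x ≡ 12145 (mod 20020).
Verify against each original: 12145 mod 13 = 3, 12145 mod 4 = 1, 12145 mod 7 = 0, 12145 mod 5 = 0, 12145 mod 11 = 1.

x ≡ 12145 (mod 20020).


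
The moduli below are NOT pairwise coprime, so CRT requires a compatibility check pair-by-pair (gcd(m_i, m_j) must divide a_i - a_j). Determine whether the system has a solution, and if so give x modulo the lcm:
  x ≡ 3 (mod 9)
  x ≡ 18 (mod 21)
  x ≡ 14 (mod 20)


Moduli 9, 21, 20 are not pairwise coprime, so CRT works modulo lcm(m_i) when all pairwise compatibility conditions hold.
Pairwise compatibility: gcd(m_i, m_j) must divide a_i - a_j for every pair.
Merge one congruence at a time:
  Start: x ≡ 3 (mod 9).
  Combine with x ≡ 18 (mod 21): gcd(9, 21) = 3; 18 - 3 = 15, which IS divisible by 3, so compatible.
    Write x = 3 + 9·t and substitute into x ≡ 18 (mod 21): 9·t ≡ 18 − 3 = 15 (mod 21).
    Divide the congruence (and modulus) by g = 3: 3·t ≡ 5 (mod 7).
    The inverse of 3 mod 7 is 5 (since 3·5 = 15 = 2·7 + 1), so t ≡ 5·5 = 25 ≡ 4 (mod 7).
    Then x = 3 + 9·4 = 39, valid modulo lcm(9, 21) = 63: x ≡ 39 (mod 63).
  Combine with x ≡ 14 (mod 20): gcd(63, 20) = 1; 14 - 39 = -25, which IS divisible by 1, so compatible.
    Write x = 39 + 63·t and substitute into x ≡ 14 (mod 20): 63·t ≡ 14 − 39 = -25 (mod 20).
    Reduce coefficients mod 20: 3·t ≡ 15 (mod 20).
    The inverse of 3 mod 20 is 7 (since 3·7 = 21 = 1·20 + 1), so t ≡ 7·15 = 105 ≡ 5 (mod 20).
    Then x = 39 + 63·5 = 354, valid modulo lcm(63, 20) = 1260: x ≡ 354 (mod 1260).
Verify: 354 mod 9 = 3, 354 mod 21 = 18, 354 mod 20 = 14.

x ≡ 354 (mod 1260).


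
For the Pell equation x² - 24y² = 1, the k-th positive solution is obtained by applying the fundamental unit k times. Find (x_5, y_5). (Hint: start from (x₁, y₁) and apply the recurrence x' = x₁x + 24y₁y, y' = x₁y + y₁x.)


Step 1: Find the fundamental solution (x₁, y₁) of x² - 24y² = 1.
  Expand √24 as a continued fraction. a₀ = ⌊√24⌋ = 4; iterate m_{k+1} = d_k·a_k − m_k, d_{k+1} = (24 − m_{k+1}²)/d_k, a_{k+1} = ⌊(a₀ + m_{k+1})/d_{k+1}⌋ (starting m₀ = 0, d₀ = 1), with convergents p_k = a_k·p_{k-1} + p_{k-2}, q_k = a_k·q_{k-1} + q_{k-2} (p₋₁ = 1, q₋₁ = 0):
  k = 0: a₀ = 4; p₀/q₀ = 4/1; p₀² − 24·q₀² = 16 − 24 = -8.
  k = 1: m = 4, d = 8, a = ⌊(4 + 4)/8⌋ = 1; p/q = (1·4 + 1)/(1·1 + 0) = 5/1; p² − 24·q² = 25 − 24 = 1.
  The first convergent with p² − 24·q² = 1 gives the fundamental solution (x₁, y₁) = (5, 1).
Step 2: Apply the recurrence (x_{n+1}, y_{n+1}) = (x₁x_n + 24y₁y_n, x₁y_n + y₁x_n) repeatedly.
  From (x_1, y_1) = (5, 1): x_2 = 5·5 + 24·1·1 = 49; y_2 = 5·1 + 1·5 = 10.
  From (x_2, y_2) = (49, 10): x_3 = 5·49 + 24·1·10 = 485; y_3 = 5·10 + 1·49 = 99.
  From (x_3, y_3) = (485, 99): x_4 = 5·485 + 24·1·99 = 4801; y_4 = 5·99 + 1·485 = 980.
  From (x_4, y_4) = (4801, 980): x_5 = 5·4801 + 24·1·980 = 47525; y_5 = 5·980 + 1·4801 = 9701.
Step 3: Verify x_5² - 24·y_5² = 2258625625 - 2258625624 = 1 (should be 1). ✓

(x_1, y_1) = (5, 1); (x_5, y_5) = (47525, 9701).


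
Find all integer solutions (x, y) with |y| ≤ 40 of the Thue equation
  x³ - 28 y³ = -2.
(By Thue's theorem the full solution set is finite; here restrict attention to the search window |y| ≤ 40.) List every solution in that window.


The equation is x³ - 28y³ = -2. For fixed y, x³ = 28·y³ − 2, so a solution requires the RHS to be a perfect cube.
Strategy: iterate y from -40 to 40, compute RHS = 28·y³ − 2, and check whether it is a (positive or negative) perfect cube.
Check small values of y:
  y = 0: RHS = -2 is not a perfect cube.
  y = 1: RHS = 26 is not a perfect cube.
  y = -1: RHS = -30 is not a perfect cube.
  y = 2: RHS = 222 is not a perfect cube.
  y = -2: RHS = -226 is not a perfect cube.
  y = 3: RHS = 754 is not a perfect cube.
  y = -3: RHS = -758 is not a perfect cube.
Continuing the search up to |y| = 40 finds no solutions either.
No (x, y) in the scanned range satisfies the equation.

No integer solutions with |y| ≤ 40.


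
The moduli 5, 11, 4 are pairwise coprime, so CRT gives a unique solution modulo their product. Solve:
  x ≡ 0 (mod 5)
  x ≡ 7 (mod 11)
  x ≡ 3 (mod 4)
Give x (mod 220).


Moduli 5, 11, 4 are pairwise coprime; by CRT there is a unique solution modulo M = 5 · 11 · 4 = 220.
Solve pairwise, accumulating the modulus:
  Start with x ≡ 0 (mod 5).
  Combine with x ≡ 7 (mod 11): since gcd(5, 11) = 1, we get a unique residue mod 55.
    Write x = 0 + 5·t and substitute into x ≡ 7 (mod 11): 5·t ≡ 7 − 0 = 7 (mod 11).
    The inverse of 5 mod 11 is 9 (since 5·9 = 45 = 4·11 + 1), so t ≡ 9·7 = 63 ≡ 8 (mod 11).
    Then x = 0 + 5·8 = 40, valid modulo lcm(5, 11) = 55: x ≡ 40 (mod 55).
  Combine with x ≡ 3 (mod 4): since gcd(55, 4) = 1, we get a unique residue mod 220.
    Write x = 40 + 55·t and substitute into x ≡ 3 (mod 4): 55·t ≡ 3 − 40 = -37 (mod 4).
    Reduce coefficients mod 4: 3·t ≡ 3 (mod 4).
    The inverse of 3 mod 4 is 3 (since 3·3 = 9 = 2·4 + 1), so t ≡ 3·3 = 9 ≡ 1 (mod 4).
    Then x = 40 + 55·1 = 95, valid modulo lcm(55, 4) = 220: x ≡ 95 (mod 220).
Verify: 95 mod 5 = 0 ✓, 95 mod 11 = 7 ✓, 95 mod 4 = 3 ✓.

x ≡ 95 (mod 220).


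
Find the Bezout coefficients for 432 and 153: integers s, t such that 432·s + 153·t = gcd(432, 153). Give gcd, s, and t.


Euclidean algorithm on (432, 153) — divide until remainder is 0:
  432 = 2 · 153 + 126
  153 = 1 · 126 + 27
  126 = 4 · 27 + 18
  27 = 1 · 18 + 9
  18 = 2 · 9 + 0
gcd(432, 153) = 9.
Track Bezout coefficients alongside the remainders: start with r₀ = 432 = a·1 + b·0 (s = 1, t = 0) and r₁ = 153 = a·0 + b·1 (s = 0, t = 1); each new remainder r_{k+1} = r_{k-1} − q_k·r_k inherits s_{k+1} = s_{k-1} − q_k·s_k, t_{k+1} = t_{k-1} − q_k·t_k, so r_k = a·s_k + b·t_k at every step:
  q = 2: r = 126, s = 1 − 2·0 = 1, t = 0 − 2·1 = -2  (check: 432·1 + 153·(-2) = 126)
  q = 1: r = 27, s = 0 − 1·1 = -1, t = 1 − 1·(-2) = 3  (check: 432·(-1) + 153·3 = 27)
  q = 4: r = 18, s = 1 − 4·(-1) = 5, t = -2 − 4·3 = -14  (check: 432·5 + 153·(-14) = 18)
  q = 1: r = 9, s = -1 − 1·5 = -6, t = 3 − 1·(-14) = 17  (check: 432·(-6) + 153·17 = 9)
The row with r = 9 (the gcd) gives the Bezout coefficients s = -6, t = 17.
Result: 432 · (-6) + 153 · (17) = 9.

gcd(432, 153) = 9; s = -6, t = 17 (check: 432·(-6) + 153·17 = 9).


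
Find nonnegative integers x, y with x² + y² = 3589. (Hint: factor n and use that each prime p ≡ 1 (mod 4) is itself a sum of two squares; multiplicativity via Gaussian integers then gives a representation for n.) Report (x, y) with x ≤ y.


Step 1: Factor n = 3589 = 37 · 97.
Step 2: Check the mod-4 condition on each prime factor: 37 ≡ 1 (mod 4), exponent 1; 97 ≡ 1 (mod 4), exponent 1.
All primes ≡ 3 (mod 4) appear to even exponent (or don't appear), so by the two-squares theorem n IS expressible as a sum of two squares.
Step 3: Build a representation. Here n = 37 · 97 is a product of primes ≡ 1 (mod 4). Each prime p ≡ 1 (mod 4) is itself a sum of two squares; find a² by testing p − a² for a perfect square:
  37: 37 − 1² = 36 = 6² ⇒ 37 = 1² + 6².
  97: 97 − 1² = 96, 97 − 2² = 93, 97 − 3² = 88, 97 − 4² = 81 = 9² ⇒ 97 = 4² + 9².
  Combine using the Brahmagupta–Fibonacci identity (a² + b²)(c² + d²) = (ac − bd)² + (ad + bc)² = (ac + bd)² + (ad − bc)²:
  37 · 97 = 3589: from (1² + 6²)(4² + 9²), take (1·4 − 6·9, 1·9 + 6·4) = (4 − 54, 9 + 24) = (-50, 33); dropping signs (only squares matter) gives (50, 33); check 50² + 33² = 2500 + 1089 = 3589 ✓.
Step 4: Order so x ≤ y and verify: 33² + 50² = 1089 + 2500 = 3589 = n. ✓

n = 3589 = 33² + 50² (one valid representation with x ≤ y).


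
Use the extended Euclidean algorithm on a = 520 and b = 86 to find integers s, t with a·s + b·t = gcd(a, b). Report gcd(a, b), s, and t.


Euclidean algorithm on (520, 86) — divide until remainder is 0:
  520 = 6 · 86 + 4
  86 = 21 · 4 + 2
  4 = 2 · 2 + 0
gcd(520, 86) = 2.
Track Bezout coefficients alongside the remainders: start with r₀ = 520 = a·1 + b·0 (s = 1, t = 0) and r₁ = 86 = a·0 + b·1 (s = 0, t = 1); each new remainder r_{k+1} = r_{k-1} − q_k·r_k inherits s_{k+1} = s_{k-1} − q_k·s_k, t_{k+1} = t_{k-1} − q_k·t_k, so r_k = a·s_k + b·t_k at every step:
  q = 6: r = 4, s = 1 − 6·0 = 1, t = 0 − 6·1 = -6  (check: 520·1 + 86·(-6) = 4)
  q = 21: r = 2, s = 0 − 21·1 = -21, t = 1 − 21·(-6) = 127  (check: 520·(-21) + 86·127 = 2)
The row with r = 2 (the gcd) gives the Bezout coefficients s = -21, t = 127.
Result: 520 · (-21) + 86 · (127) = 2.

gcd(520, 86) = 2; s = -21, t = 127 (check: 520·(-21) + 86·127 = 2).


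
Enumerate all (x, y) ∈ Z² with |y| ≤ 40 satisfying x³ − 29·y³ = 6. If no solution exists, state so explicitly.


The equation is x³ - 29y³ = 6. For fixed y, x³ = 29·y³ + 6, so a solution requires the RHS to be a perfect cube.
Strategy: iterate y from -40 to 40, compute RHS = 29·y³ + 6, and check whether it is a (positive or negative) perfect cube.
Check small values of y:
  y = 0: RHS = 6 is not a perfect cube.
  y = 1: RHS = 35 is not a perfect cube.
  y = -1: RHS = -23 is not a perfect cube.
  y = 2: RHS = 238 is not a perfect cube.
  y = -2: RHS = -226 is not a perfect cube.
  y = 3: RHS = 789 is not a perfect cube.
  y = -3: RHS = -777 is not a perfect cube.
Continuing the search up to |y| = 40 finds no solutions either.
No (x, y) in the scanned range satisfies the equation.

No integer solutions with |y| ≤ 40.


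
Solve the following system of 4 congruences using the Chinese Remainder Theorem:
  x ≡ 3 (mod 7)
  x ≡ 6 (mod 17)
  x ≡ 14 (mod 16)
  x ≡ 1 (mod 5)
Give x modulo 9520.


Product of moduli M = 7 · 17 · 16 · 5 = 9520.
Merge one congruence at a time:
  Start: x ≡ 3 (mod 7).
  Combine with x ≡ 6 (mod 17); new modulus lcm = 119.
    Write x = 3 + 7·t and substitute into x ≡ 6 (mod 17): 7·t ≡ 6 − 3 = 3 (mod 17).
    The inverse of 7 mod 17 is 5 (since 7·5 = 35 = 2·17 + 1), so t ≡ 5·3 = 15 ≡ 15 (mod 17).
    Then x = 3 + 7·15 = 108, valid modulo lcm(7, 17) = 119: x ≡ 108 (mod 119).
  Combine with x ≡ 14 (mod 16); new modulus lcm = 1904.
    Write x = 108 + 119·t and substitute into x ≡ 14 (mod 16): 119·t ≡ 14 − 108 = -94 (mod 16).
    Reduce coefficients mod 16: 7·t ≡ 2 (mod 16).
    The inverse of 7 mod 16 is 7 (since 7·7 = 49 = 3·16 + 1), so t ≡ 7·2 = 14 ≡ 14 (mod 16).
    Then x = 108 + 119·14 = 1774, valid modulo lcm(119, 16) = 1904: x ≡ 1774 (mod 1904).
  Combine with x ≡ 1 (mod 5); new modulus lcm = 9520.
    Write x = 1774 + 1904·t and substitute into x ≡ 1 (mod 5): 1904·t ≡ 1 − 1774 = -1773 (mod 5).
    Reduce coefficients mod 5: 4·t ≡ 2 (mod 5).
    The inverse of 4 mod 5 is 4 (since 4·4 = 16 = 3·5 + 1), so t ≡ 4·2 = 8 ≡ 3 (mod 5).
    Then x = 1774 + 1904·3 = 7486, valid modulo lcm(1904, 5) = 9520: x ≡ 7486 (mod 9520).
Verify against each original: 7486 mod 7 = 3, 7486 mod 17 = 6, 7486 mod 16 = 14, 7486 mod 5 = 1.

x ≡ 7486 (mod 9520).


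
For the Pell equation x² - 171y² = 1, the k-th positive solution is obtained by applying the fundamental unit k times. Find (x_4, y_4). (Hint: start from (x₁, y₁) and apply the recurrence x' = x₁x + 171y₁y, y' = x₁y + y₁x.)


Step 1: Find the fundamental solution (x₁, y₁) of x² - 171y² = 1.
  Expand √171 as a continued fraction. a₀ = ⌊√171⌋ = 13; iterate m_{k+1} = d_k·a_k − m_k, d_{k+1} = (171 − m_{k+1}²)/d_k, a_{k+1} = ⌊(a₀ + m_{k+1})/d_{k+1}⌋ (starting m₀ = 0, d₀ = 1), with convergents p_k = a_k·p_{k-1} + p_{k-2}, q_k = a_k·q_{k-1} + q_{k-2} (p₋₁ = 1, q₋₁ = 0):
  k = 0: a₀ = 13; p₀/q₀ = 13/1; p₀² − 171·q₀² = 169 − 171 = -2.
  k = 1: m = 13, d = 2, a = ⌊(13 + 13)/2⌋ = 13; p/q = (13·13 + 1)/(13·1 + 0) = 170/13; p² − 171·q² = 28900 − 28899 = 1.
  The first convergent with p² − 171·q² = 1 gives the fundamental solution (x₁, y₁) = (170, 13).
Step 2: Apply the recurrence (x_{n+1}, y_{n+1}) = (x₁x_n + 171y₁y_n, x₁y_n + y₁x_n) repeatedly.
  From (x_1, y_1) = (170, 13): x_2 = 170·170 + 171·13·13 = 57799; y_2 = 170·13 + 13·170 = 4420.
  From (x_2, y_2) = (57799, 4420): x_3 = 170·57799 + 171·13·4420 = 19651490; y_3 = 170·4420 + 13·57799 = 1502787.
  From (x_3, y_3) = (19651490, 1502787): x_4 = 170·19651490 + 171·13·1502787 = 6681448801; y_4 = 170·1502787 + 13·19651490 = 510943160.
Step 3: Verify x_4² - 171·y_4² = 44641758080384337601 - 44641758080384337600 = 1 (should be 1). ✓

(x_1, y_1) = (170, 13); (x_4, y_4) = (6681448801, 510943160).


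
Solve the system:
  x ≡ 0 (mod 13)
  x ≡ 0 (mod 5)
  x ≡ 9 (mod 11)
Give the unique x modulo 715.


Moduli 13, 5, 11 are pairwise coprime; by CRT there is a unique solution modulo M = 13 · 5 · 11 = 715.
Solve pairwise, accumulating the modulus:
  Start with x ≡ 0 (mod 13).
  Combine with x ≡ 0 (mod 5): since gcd(13, 5) = 1, we get a unique residue mod 65.
    Write x = 0 + 13·t and substitute into x ≡ 0 (mod 5): 13·t ≡ 0 − 0 = 0 (mod 5).
    Reduce coefficients mod 5: 3·t ≡ 0 (mod 5).
    The inverse of 3 mod 5 is 2 (since 3·2 = 6 = 1·5 + 1), so t ≡ 2·0 = 0 ≡ 0 (mod 5).
    Then x = 0 + 13·0 = 0, valid modulo lcm(13, 5) = 65: x ≡ 0 (mod 65).
  Combine with x ≡ 9 (mod 11): since gcd(65, 11) = 1, we get a unique residue mod 715.
    Write x = 0 + 65·t and substitute into x ≡ 9 (mod 11): 65·t ≡ 9 − 0 = 9 (mod 11).
    Reduce coefficients mod 11: 10·t ≡ 9 (mod 11).
    The inverse of 10 mod 11 is 10 (since 10·10 = 100 = 9·11 + 1), so t ≡ 10·9 = 90 ≡ 2 (mod 11).
    Then x = 0 + 65·2 = 130, valid modulo lcm(65, 11) = 715: x ≡ 130 (mod 715).
Verify: 130 mod 13 = 0 ✓, 130 mod 5 = 0 ✓, 130 mod 11 = 9 ✓.

x ≡ 130 (mod 715).


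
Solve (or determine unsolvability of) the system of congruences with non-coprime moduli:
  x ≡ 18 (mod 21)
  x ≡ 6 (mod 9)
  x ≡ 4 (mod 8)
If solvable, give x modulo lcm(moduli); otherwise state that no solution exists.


Moduli 21, 9, 8 are not pairwise coprime, so CRT works modulo lcm(m_i) when all pairwise compatibility conditions hold.
Pairwise compatibility: gcd(m_i, m_j) must divide a_i - a_j for every pair.
Merge one congruence at a time:
  Start: x ≡ 18 (mod 21).
  Combine with x ≡ 6 (mod 9): gcd(21, 9) = 3; 6 - 18 = -12, which IS divisible by 3, so compatible.
    Write x = 18 + 21·t and substitute into x ≡ 6 (mod 9): 21·t ≡ 6 − 18 = -12 (mod 9).
    Divide the congruence (and modulus) by g = 3: 7·t ≡ -4 (mod 3).
    Reduce coefficients mod 3: 1·t ≡ 2 (mod 3).
    So t ≡ 2 (mod 3).
    Then x = 18 + 21·2 = 60, valid modulo lcm(21, 9) = 63: x ≡ 60 (mod 63).
  Combine with x ≡ 4 (mod 8): gcd(63, 8) = 1; 4 - 60 = -56, which IS divisible by 1, so compatible.
    Write x = 60 + 63·t and substitute into x ≡ 4 (mod 8): 63·t ≡ 4 − 60 = -56 (mod 8).
    Reduce coefficients mod 8: 7·t ≡ 0 (mod 8).
    The inverse of 7 mod 8 is 7 (since 7·7 = 49 = 6·8 + 1), so t ≡ 7·0 = 0 ≡ 0 (mod 8).
    Then x = 60 + 63·0 = 60, valid modulo lcm(63, 8) = 504: x ≡ 60 (mod 504).
Verify: 60 mod 21 = 18, 60 mod 9 = 6, 60 mod 8 = 4.

x ≡ 60 (mod 504).


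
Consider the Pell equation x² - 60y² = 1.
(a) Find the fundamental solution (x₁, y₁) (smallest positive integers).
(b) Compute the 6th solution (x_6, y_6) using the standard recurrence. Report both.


Step 1: Find the fundamental solution (x₁, y₁) of x² - 60y² = 1.
  Expand √60 as a continued fraction. a₀ = ⌊√60⌋ = 7; iterate m_{k+1} = d_k·a_k − m_k, d_{k+1} = (60 − m_{k+1}²)/d_k, a_{k+1} = ⌊(a₀ + m_{k+1})/d_{k+1}⌋ (starting m₀ = 0, d₀ = 1), with convergents p_k = a_k·p_{k-1} + p_{k-2}, q_k = a_k·q_{k-1} + q_{k-2} (p₋₁ = 1, q₋₁ = 0):
  k = 0: a₀ = 7; p₀/q₀ = 7/1; p₀² − 60·q₀² = 49 − 60 = -11.
  k = 1: m = 7, d = 11, a = ⌊(7 + 7)/11⌋ = 1; p/q = (1·7 + 1)/(1·1 + 0) = 8/1; p² − 60·q² = 64 − 60 = 4.
  k = 2: m = 4, d = 4, a = ⌊(7 + 4)/4⌋ = 2; p/q = (2·8 + 7)/(2·1 + 1) = 23/3; p² − 60·q² = 529 − 540 = -11.
  k = 3: m = 4, d = 11, a = ⌊(7 + 4)/11⌋ = 1; p/q = (1·23 + 8)/(1·3 + 1) = 31/4; p² − 60·q² = 961 − 960 = 1.
  The first convergent with p² − 60·q² = 1 gives the fundamental solution (x₁, y₁) = (31, 4).
Step 2: Apply the recurrence (x_{n+1}, y_{n+1}) = (x₁x_n + 60y₁y_n, x₁y_n + y₁x_n) repeatedly.
  From (x_1, y_1) = (31, 4): x_2 = 31·31 + 60·4·4 = 1921; y_2 = 31·4 + 4·31 = 248.
  From (x_2, y_2) = (1921, 248): x_3 = 31·1921 + 60·4·248 = 119071; y_3 = 31·248 + 4·1921 = 15372.
  From (x_3, y_3) = (119071, 15372): x_4 = 31·119071 + 60·4·15372 = 7380481; y_4 = 31·15372 + 4·119071 = 952816.
  From (x_4, y_4) = (7380481, 952816): x_5 = 31·7380481 + 60·4·952816 = 457470751; y_5 = 31·952816 + 4·7380481 = 59059220.
  From (x_5, y_5) = (457470751, 59059220): x_6 = 31·457470751 + 60·4·59059220 = 28355806081; y_6 = 31·59059220 + 4·457470751 = 3660718824.
Step 3: Verify x_6² - 60·y_6² = 804051738503276578561 - 804051738503276578560 = 1 (should be 1). ✓

(x_1, y_1) = (31, 4); (x_6, y_6) = (28355806081, 3660718824).


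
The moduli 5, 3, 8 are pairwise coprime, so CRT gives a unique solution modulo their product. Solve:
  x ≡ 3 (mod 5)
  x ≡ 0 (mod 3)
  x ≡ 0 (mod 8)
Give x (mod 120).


Moduli 5, 3, 8 are pairwise coprime; by CRT there is a unique solution modulo M = 5 · 3 · 8 = 120.
Solve pairwise, accumulating the modulus:
  Start with x ≡ 3 (mod 5).
  Combine with x ≡ 0 (mod 3): since gcd(5, 3) = 1, we get a unique residue mod 15.
    Write x = 3 + 5·t and substitute into x ≡ 0 (mod 3): 5·t ≡ 0 − 3 = -3 (mod 3).
    Reduce coefficients mod 3: 2·t ≡ 0 (mod 3).
    The inverse of 2 mod 3 is 2 (since 2·2 = 4 = 1·3 + 1), so t ≡ 2·0 = 0 ≡ 0 (mod 3).
    Then x = 3 + 5·0 = 3, valid modulo lcm(5, 3) = 15: x ≡ 3 (mod 15).
  Combine with x ≡ 0 (mod 8): since gcd(15, 8) = 1, we get a unique residue mod 120.
    Write x = 3 + 15·t and substitute into x ≡ 0 (mod 8): 15·t ≡ 0 − 3 = -3 (mod 8).
    Reduce coefficients mod 8: 7·t ≡ 5 (mod 8).
    The inverse of 7 mod 8 is 7 (since 7·7 = 49 = 6·8 + 1), so t ≡ 7·5 = 35 ≡ 3 (mod 8).
    Then x = 3 + 15·3 = 48, valid modulo lcm(15, 8) = 120: x ≡ 48 (mod 120).
Verify: 48 mod 5 = 3 ✓, 48 mod 3 = 0 ✓, 48 mod 8 = 0 ✓.

x ≡ 48 (mod 120).


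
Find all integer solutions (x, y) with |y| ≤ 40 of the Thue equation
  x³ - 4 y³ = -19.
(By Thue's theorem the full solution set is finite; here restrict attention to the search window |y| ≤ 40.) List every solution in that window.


The equation is x³ - 4y³ = -19. For fixed y, x³ = 4·y³ − 19, so a solution requires the RHS to be a perfect cube.
Strategy: iterate y from -40 to 40, compute RHS = 4·y³ − 19, and check whether it is a (positive or negative) perfect cube.
Check small values of y:
  y = 0: RHS = -19 is not a perfect cube.
  y = 1: RHS = -15 is not a perfect cube.
  y = -1: RHS = -23 is not a perfect cube.
  y = 2: RHS = 13 is not a perfect cube.
  y = -2: RHS = -51 is not a perfect cube.
  y = 3: RHS = 89 is not a perfect cube.
  y = -3: RHS = -127 is not a perfect cube.
Continuing the search up to |y| = 40 finds no solutions either.
No (x, y) in the scanned range satisfies the equation.

No integer solutions with |y| ≤ 40.


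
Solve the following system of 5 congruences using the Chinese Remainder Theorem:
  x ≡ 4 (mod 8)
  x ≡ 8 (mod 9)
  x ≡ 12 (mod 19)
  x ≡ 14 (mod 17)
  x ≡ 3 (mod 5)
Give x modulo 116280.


Product of moduli M = 8 · 9 · 19 · 17 · 5 = 116280.
Merge one congruence at a time:
  Start: x ≡ 4 (mod 8).
  Combine with x ≡ 8 (mod 9); new modulus lcm = 72.
    Write x = 4 + 8·t and substitute into x ≡ 8 (mod 9): 8·t ≡ 8 − 4 = 4 (mod 9).
    The inverse of 8 mod 9 is 8 (since 8·8 = 64 = 7·9 + 1), so t ≡ 8·4 = 32 ≡ 5 (mod 9).
    Then x = 4 + 8·5 = 44, valid modulo lcm(8, 9) = 72: x ≡ 44 (mod 72).
  Combine with x ≡ 12 (mod 19); new modulus lcm = 1368.
    Write x = 44 + 72·t and substitute into x ≡ 12 (mod 19): 72·t ≡ 12 − 44 = -32 (mod 19).
    Reduce coefficients mod 19: 15·t ≡ 6 (mod 19).
    The inverse of 15 mod 19 is 14 (since 15·14 = 210 = 11·19 + 1), so t ≡ 14·6 = 84 ≡ 8 (mod 19).
    Then x = 44 + 72·8 = 620, valid modulo lcm(72, 19) = 1368: x ≡ 620 (mod 1368).
  Combine with x ≡ 14 (mod 17); new modulus lcm = 23256.
    Write x = 620 + 1368·t and substitute into x ≡ 14 (mod 17): 1368·t ≡ 14 − 620 = -606 (mod 17).
    Reduce coefficients mod 17: 8·t ≡ 6 (mod 17).
    The inverse of 8 mod 17 is 15 (since 8·15 = 120 = 7·17 + 1), so t ≡ 15·6 = 90 ≡ 5 (mod 17).
    Then x = 620 + 1368·5 = 7460, valid modulo lcm(1368, 17) = 23256: x ≡ 7460 (mod 23256).
  Combine with x ≡ 3 (mod 5); new modulus lcm = 116280.
    Write x = 7460 + 23256·t and substitute into x ≡ 3 (mod 5): 23256·t ≡ 3 − 7460 = -7457 (mod 5).
    Reduce coefficients mod 5: 1·t ≡ 3 (mod 5).
    So t ≡ 3 (mod 5).
    Then x = 7460 + 23256·3 = 77228, valid modulo lcm(23256, 5) = 116280: x ≡ 77228 (mod 116280).
Verify against each original: 77228 mod 8 = 4, 77228 mod 9 = 8, 77228 mod 19 = 12, 77228 mod 17 = 14, 77228 mod 5 = 3.

x ≡ 77228 (mod 116280).


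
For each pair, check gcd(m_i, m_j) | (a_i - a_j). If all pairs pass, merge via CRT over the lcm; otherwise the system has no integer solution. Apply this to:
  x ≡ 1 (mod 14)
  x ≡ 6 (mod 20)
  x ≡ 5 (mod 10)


Moduli 14, 20, 10 are not pairwise coprime, so CRT works modulo lcm(m_i) when all pairwise compatibility conditions hold.
Pairwise compatibility: gcd(m_i, m_j) must divide a_i - a_j for every pair.
Merge one congruence at a time:
  Start: x ≡ 1 (mod 14).
  Combine with x ≡ 6 (mod 20): gcd(14, 20) = 2, and 6 - 1 = 5 is NOT divisible by 2.
    ⇒ system is inconsistent (no integer solution).

No solution (the system is inconsistent).


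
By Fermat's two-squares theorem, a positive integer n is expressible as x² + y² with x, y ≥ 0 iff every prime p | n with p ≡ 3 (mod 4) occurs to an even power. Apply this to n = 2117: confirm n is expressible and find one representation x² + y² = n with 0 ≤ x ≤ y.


Step 1: Factor n = 2117 = 29 · 73.
Step 2: Check the mod-4 condition on each prime factor: 29 ≡ 1 (mod 4), exponent 1; 73 ≡ 1 (mod 4), exponent 1.
All primes ≡ 3 (mod 4) appear to even exponent (or don't appear), so by the two-squares theorem n IS expressible as a sum of two squares.
Step 3: Build a representation. Here n = 29 · 73 is a product of primes ≡ 1 (mod 4). Each prime p ≡ 1 (mod 4) is itself a sum of two squares; find a² by testing p − a² for a perfect square:
  29: 29 − 1² = 28, 29 − 2² = 25 = 5² ⇒ 29 = 2² + 5².
  73: 73 − 1² = 72, 73 − 2² = 69, 73 − 3² = 64 = 8² ⇒ 73 = 3² + 8².
  Combine using the Brahmagupta–Fibonacci identity (a² + b²)(c² + d²) = (ac − bd)² + (ad + bc)² = (ac + bd)² + (ad − bc)²:
  29 · 73 = 2117: from (2² + 5²)(3² + 8²), take (2·3 − 5·8, 2·8 + 5·3) = (6 − 40, 16 + 15) = (-34, 31); dropping signs (only squares matter) gives (34, 31); check 34² + 31² = 1156 + 961 = 2117 ✓.
Step 4: Order so x ≤ y and verify: 31² + 34² = 961 + 1156 = 2117 = n. ✓

n = 2117 = 31² + 34² (one valid representation with x ≤ y).


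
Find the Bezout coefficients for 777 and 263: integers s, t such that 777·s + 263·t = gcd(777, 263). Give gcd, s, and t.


Euclidean algorithm on (777, 263) — divide until remainder is 0:
  777 = 2 · 263 + 251
  263 = 1 · 251 + 12
  251 = 20 · 12 + 11
  12 = 1 · 11 + 1
  11 = 11 · 1 + 0
gcd(777, 263) = 1.
Track Bezout coefficients alongside the remainders: start with r₀ = 777 = a·1 + b·0 (s = 1, t = 0) and r₁ = 263 = a·0 + b·1 (s = 0, t = 1); each new remainder r_{k+1} = r_{k-1} − q_k·r_k inherits s_{k+1} = s_{k-1} − q_k·s_k, t_{k+1} = t_{k-1} − q_k·t_k, so r_k = a·s_k + b·t_k at every step:
  q = 2: r = 251, s = 1 − 2·0 = 1, t = 0 − 2·1 = -2  (check: 777·1 + 263·(-2) = 251)
  q = 1: r = 12, s = 0 − 1·1 = -1, t = 1 − 1·(-2) = 3  (check: 777·(-1) + 263·3 = 12)
  q = 20: r = 11, s = 1 − 20·(-1) = 21, t = -2 − 20·3 = -62  (check: 777·21 + 263·(-62) = 11)
  q = 1: r = 1, s = -1 − 1·21 = -22, t = 3 − 1·(-62) = 65  (check: 777·(-22) + 263·65 = 1)
The row with r = 1 (the gcd) gives the Bezout coefficients s = -22, t = 65.
Result: 777 · (-22) + 263 · (65) = 1.

gcd(777, 263) = 1; s = -22, t = 65 (check: 777·(-22) + 263·65 = 1).


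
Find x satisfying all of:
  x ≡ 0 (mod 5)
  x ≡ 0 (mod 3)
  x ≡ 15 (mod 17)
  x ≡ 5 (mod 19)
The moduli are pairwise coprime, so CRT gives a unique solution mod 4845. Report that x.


Product of moduli M = 5 · 3 · 17 · 19 = 4845.
Merge one congruence at a time:
  Start: x ≡ 0 (mod 5).
  Combine with x ≡ 0 (mod 3); new modulus lcm = 15.
    Write x = 0 + 5·t and substitute into x ≡ 0 (mod 3): 5·t ≡ 0 − 0 = 0 (mod 3).
    Reduce coefficients mod 3: 2·t ≡ 0 (mod 3).
    The inverse of 2 mod 3 is 2 (since 2·2 = 4 = 1·3 + 1), so t ≡ 2·0 = 0 ≡ 0 (mod 3).
    Then x = 0 + 5·0 = 0, valid modulo lcm(5, 3) = 15: x ≡ 0 (mod 15).
  Combine with x ≡ 15 (mod 17); new modulus lcm = 255.
    Write x = 0 + 15·t and substitute into x ≡ 15 (mod 17): 15·t ≡ 15 − 0 = 15 (mod 17).
    The inverse of 15 mod 17 is 8 (since 15·8 = 120 = 7·17 + 1), so t ≡ 8·15 = 120 ≡ 1 (mod 17).
    Then x = 0 + 15·1 = 15, valid modulo lcm(15, 17) = 255: x ≡ 15 (mod 255).
  Combine with x ≡ 5 (mod 19); new modulus lcm = 4845.
    Write x = 15 + 255·t and substitute into x ≡ 5 (mod 19): 255·t ≡ 5 − 15 = -10 (mod 19).
    Reduce coefficients mod 19: 8·t ≡ 9 (mod 19).
    The inverse of 8 mod 19 is 12 (since 8·12 = 96 = 5·19 + 1), so t ≡ 12·9 = 108 ≡ 13 (mod 19).
    Then x = 15 + 255·13 = 3330, valid modulo lcm(255, 19) = 4845: x ≡ 3330 (mod 4845).
Verify against each original: 3330 mod 5 = 0, 3330 mod 3 = 0, 3330 mod 17 = 15, 3330 mod 19 = 5.

x ≡ 3330 (mod 4845).
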